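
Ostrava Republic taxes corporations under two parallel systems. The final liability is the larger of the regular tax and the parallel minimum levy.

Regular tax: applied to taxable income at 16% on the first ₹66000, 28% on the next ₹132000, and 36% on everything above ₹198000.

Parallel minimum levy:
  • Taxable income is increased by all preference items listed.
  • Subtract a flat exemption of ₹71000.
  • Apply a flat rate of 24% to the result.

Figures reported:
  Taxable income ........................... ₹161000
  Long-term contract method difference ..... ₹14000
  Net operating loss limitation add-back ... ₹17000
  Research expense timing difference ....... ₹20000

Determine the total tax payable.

₹37160

Parallel minimum levy:
  Adjusted income: ₹161000 + ₹14000 + ₹17000 + ₹20000 = ₹212000
  Less exemption ₹71000 → base ₹141000
  ₹141000 × 24% = ₹33840

Regular tax:
  ₹66000 × 16% = ₹10560
  ₹95000 × 28% = ₹26600
  → ₹37160

₹37160 > ₹33840, so the regular tax governs.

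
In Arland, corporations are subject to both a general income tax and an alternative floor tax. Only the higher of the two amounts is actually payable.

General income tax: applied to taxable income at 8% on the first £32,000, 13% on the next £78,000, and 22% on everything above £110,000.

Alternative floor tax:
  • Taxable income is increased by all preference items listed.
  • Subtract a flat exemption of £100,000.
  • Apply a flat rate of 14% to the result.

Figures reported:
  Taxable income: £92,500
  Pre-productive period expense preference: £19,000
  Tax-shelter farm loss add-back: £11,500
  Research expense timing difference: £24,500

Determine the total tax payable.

£10,425

General income tax:
  £32,000 × 8% = £2,560
  £60,500 × 13% = £7,865
  → £10,425

Alternative floor tax:
  Adjusted income: £92,500 + £19,000 + £11,500 + £24,500 = £147,500
  Less exemption £100,000 → base £47,500
  £47,500 × 14% = £6,650

£10,425 > £6,650, so the general income tax governs.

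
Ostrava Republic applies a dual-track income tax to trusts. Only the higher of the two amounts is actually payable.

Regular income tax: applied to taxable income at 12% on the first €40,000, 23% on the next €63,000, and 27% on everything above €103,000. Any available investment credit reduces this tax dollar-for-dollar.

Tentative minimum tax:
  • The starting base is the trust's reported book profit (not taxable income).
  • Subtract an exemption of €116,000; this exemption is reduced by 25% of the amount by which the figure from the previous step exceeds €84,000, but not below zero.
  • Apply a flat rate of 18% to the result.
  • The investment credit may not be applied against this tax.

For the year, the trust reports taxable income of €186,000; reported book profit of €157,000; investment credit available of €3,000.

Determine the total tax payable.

Regular income tax:
  €40,000 × 12% = €4,800
  €63,000 × 23% = €14,490
  €83,000 × 27% = €22,410
  → €41,700
  Less investment credit €3,000 → €38,700

Tentative minimum tax:
  Base (reported book profit): €157,000
  Exemption: €116,000 − 25% × (€157,000 − €84,000) = €116,000 − €18,250 = €97,750
  Base: €157,000 − €97,750 = €59,250
  €59,250 × 18% = €10,665

€38,700 > €10,665, so the regular income tax governs.

€38,700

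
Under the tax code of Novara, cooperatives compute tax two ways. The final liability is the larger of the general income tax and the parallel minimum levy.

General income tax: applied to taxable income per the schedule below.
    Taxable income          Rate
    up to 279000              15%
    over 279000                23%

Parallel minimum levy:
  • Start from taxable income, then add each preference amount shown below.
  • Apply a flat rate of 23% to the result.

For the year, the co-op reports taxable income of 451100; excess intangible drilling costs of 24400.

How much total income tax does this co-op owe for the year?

109365

General income tax:
  279000 × 15% = 41850
  172100 × 23% = 39583
  → 81433

Parallel minimum levy:
  Adjusted income: 451100 + 24400 = 475500
  475500 × 23% = 109365

109365 > 81433, so the parallel minimum levy is the binding amount.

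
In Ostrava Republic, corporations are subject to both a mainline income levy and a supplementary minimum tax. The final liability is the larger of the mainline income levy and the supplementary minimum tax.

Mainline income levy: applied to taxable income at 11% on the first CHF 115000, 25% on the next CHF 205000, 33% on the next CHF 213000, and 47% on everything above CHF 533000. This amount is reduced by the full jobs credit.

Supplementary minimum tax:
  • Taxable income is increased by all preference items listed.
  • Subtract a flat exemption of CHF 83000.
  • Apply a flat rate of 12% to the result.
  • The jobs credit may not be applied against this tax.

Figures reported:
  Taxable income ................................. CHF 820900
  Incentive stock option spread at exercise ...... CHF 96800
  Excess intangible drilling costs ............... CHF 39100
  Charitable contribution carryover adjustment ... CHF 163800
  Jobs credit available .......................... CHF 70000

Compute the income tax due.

CHF 199503

Supplementary minimum tax:
  Adjusted income: CHF 820900 + CHF 96800 + CHF 39100 + CHF 163800 = CHF 1120600
  Less exemption CHF 83000 → base CHF 1037600
  CHF 1037600 × 12% = CHF 124512

Mainline income levy:
  CHF 115000 × 11% = CHF 12650
  CHF 205000 × 25% = CHF 51250
  CHF 213000 × 33% = CHF 70290
  CHF 287900 × 47% = CHF 135313
  → CHF 269503
  Less jobs credit CHF 70000 → CHF 199503

CHF 199503 > CHF 124512, so the mainline income levy governs.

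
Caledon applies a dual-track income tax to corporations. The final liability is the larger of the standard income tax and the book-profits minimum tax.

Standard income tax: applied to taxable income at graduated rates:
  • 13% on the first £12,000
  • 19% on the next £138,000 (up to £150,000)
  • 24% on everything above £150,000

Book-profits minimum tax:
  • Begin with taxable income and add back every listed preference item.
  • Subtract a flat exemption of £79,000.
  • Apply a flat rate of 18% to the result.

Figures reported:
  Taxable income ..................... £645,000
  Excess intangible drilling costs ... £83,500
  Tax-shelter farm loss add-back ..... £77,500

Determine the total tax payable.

£146,580

Standard income tax:
  £12,000 × 13% = £1,560
  £138,000 × 19% = £26,220
  £495,000 × 24% = £118,800
  → £146,580

Book-profits minimum tax:
  Adjusted income: £645,000 + £83,500 + £77,500 = £806,000
  Less exemption £79,000 → base £727,000
  £727,000 × 18% = £130,860

£146,580 > £130,860, so the standard income tax governs.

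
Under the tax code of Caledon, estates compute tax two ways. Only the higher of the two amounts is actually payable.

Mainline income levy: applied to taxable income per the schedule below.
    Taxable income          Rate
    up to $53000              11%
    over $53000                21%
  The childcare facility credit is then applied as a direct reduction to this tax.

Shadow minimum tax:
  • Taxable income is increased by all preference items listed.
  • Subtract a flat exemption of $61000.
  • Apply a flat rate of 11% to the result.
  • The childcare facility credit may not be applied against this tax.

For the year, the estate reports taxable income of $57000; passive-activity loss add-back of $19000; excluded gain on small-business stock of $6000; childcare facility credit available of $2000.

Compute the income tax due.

$4670

Mainline income levy:
  $53000 × 11% = $5830
  $4000 × 21% = $840
  → $6670
  Less childcare facility credit $2000 → $4670

Shadow minimum tax:
  Adjusted income: $57000 + $19000 + $6000 = $82000
  Less exemption $61000 → base $21000
  $21000 × 11% = $2310

$4670 > $2310, so the mainline income levy governs.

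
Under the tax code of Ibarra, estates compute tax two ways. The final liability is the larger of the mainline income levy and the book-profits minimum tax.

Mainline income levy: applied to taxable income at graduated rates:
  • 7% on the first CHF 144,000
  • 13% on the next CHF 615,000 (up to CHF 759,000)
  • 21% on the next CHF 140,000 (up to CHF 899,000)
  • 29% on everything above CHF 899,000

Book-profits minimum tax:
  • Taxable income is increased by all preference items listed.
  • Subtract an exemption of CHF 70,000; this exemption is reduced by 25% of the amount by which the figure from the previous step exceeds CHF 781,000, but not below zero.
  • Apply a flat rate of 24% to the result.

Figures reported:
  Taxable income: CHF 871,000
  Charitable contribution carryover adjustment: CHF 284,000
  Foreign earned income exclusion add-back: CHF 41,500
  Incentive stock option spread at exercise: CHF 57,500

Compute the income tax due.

Book-profits minimum tax:
  Adjusted income: CHF 871,000 + CHF 284,000 + CHF 41,500 + CHF 57,500 = CHF 1,254,000
  Exemption: 25% × (CHF 1,254,000 − CHF 781,000) = CHF 118,250 ≥ CHF 70,000, so the exemption is fully phased out
  Base: CHF 1,254,000 − CHF 0 = CHF 1,254,000
  CHF 1,254,000 × 24% = CHF 300,960

Mainline income levy:
  CHF 144,000 × 7% = CHF 10,080
  CHF 615,000 × 13% = CHF 79,950
  CHF 112,000 × 21% = CHF 23,520
  → CHF 113,550

CHF 300,960 > CHF 113,550, so the book-profits minimum tax is the binding amount.

CHF 300,960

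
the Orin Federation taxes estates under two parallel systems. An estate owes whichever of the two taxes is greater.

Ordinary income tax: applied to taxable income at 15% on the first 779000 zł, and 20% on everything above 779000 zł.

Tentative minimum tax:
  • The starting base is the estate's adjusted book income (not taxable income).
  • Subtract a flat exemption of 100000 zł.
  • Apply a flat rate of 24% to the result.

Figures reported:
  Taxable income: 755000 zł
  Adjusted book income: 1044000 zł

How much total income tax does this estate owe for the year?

226560 zł

Tentative minimum tax:
  Base (adjusted book income): 1044000 zł
  Less exemption 100000 zł → base 944000 zł
  944000 zł × 24% = 226560 zł

Ordinary income tax:
  755000 zł × 15% = 113250 zł

226560 zł > 113250 zł, so the tentative minimum tax is the binding amount.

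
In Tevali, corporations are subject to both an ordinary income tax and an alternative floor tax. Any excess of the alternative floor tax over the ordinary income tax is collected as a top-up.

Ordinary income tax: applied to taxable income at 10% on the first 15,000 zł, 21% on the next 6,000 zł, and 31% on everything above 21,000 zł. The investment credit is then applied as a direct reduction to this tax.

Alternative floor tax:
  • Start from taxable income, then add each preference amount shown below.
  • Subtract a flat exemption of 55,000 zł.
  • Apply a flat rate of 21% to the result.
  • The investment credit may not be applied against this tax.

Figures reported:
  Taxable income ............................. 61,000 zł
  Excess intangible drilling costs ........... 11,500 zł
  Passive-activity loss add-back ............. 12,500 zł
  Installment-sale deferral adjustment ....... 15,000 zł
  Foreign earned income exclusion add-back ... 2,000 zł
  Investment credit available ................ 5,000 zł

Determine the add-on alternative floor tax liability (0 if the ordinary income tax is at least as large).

Ordinary income tax:
  15,000 zł × 10% = 1,500 zł
  6,000 zł × 21% = 1,260 zł
  40,000 zł × 31% = 12,400 zł
  → 15,160 zł
  Less investment credit 5,000 zł → 10,160 zł

Alternative floor tax:
  Adjusted income: 61,000 zł + 11,500 zł + 12,500 zł + 15,000 zł + 2,000 zł = 102,000 zł
  Less exemption 55,000 zł → base 47,000 zł
  47,000 zł × 21% = 9,870 zł

9,870 zł ≤ 10,160 zł, so no add-on is due.

0 zł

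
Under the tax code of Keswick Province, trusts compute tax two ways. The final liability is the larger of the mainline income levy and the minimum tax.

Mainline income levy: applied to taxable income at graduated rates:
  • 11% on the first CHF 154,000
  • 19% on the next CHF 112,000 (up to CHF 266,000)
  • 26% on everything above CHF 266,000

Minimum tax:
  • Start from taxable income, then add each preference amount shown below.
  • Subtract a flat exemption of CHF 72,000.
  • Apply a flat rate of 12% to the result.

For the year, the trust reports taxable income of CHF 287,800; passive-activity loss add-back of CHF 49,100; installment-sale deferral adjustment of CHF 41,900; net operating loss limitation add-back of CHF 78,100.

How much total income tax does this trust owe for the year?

Mainline income levy:
  CHF 154,000 × 11% = CHF 16,940
  CHF 112,000 × 19% = CHF 21,280
  CHF 21,800 × 26% = CHF 5,668
  → CHF 43,888

Minimum tax:
  Adjusted income: CHF 287,800 + CHF 49,100 + CHF 41,900 + CHF 78,100 = CHF 456,900
  Less exemption CHF 72,000 → base CHF 384,900
  CHF 384,900 × 12% = CHF 46,188

CHF 46,188 > CHF 43,888, so the minimum tax is the binding amount.

CHF 46,188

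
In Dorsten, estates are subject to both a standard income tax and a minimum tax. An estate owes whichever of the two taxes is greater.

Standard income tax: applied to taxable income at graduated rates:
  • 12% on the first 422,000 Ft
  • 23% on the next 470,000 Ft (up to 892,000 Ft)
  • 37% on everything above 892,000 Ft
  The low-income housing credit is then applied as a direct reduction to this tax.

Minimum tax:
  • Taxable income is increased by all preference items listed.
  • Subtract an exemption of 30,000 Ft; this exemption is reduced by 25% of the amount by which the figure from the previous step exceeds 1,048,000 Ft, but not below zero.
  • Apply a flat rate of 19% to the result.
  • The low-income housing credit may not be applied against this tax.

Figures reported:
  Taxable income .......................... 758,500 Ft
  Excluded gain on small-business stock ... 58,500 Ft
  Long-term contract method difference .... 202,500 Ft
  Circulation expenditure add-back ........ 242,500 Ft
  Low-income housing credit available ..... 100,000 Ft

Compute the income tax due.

Minimum tax:
  Adjusted income: 758,500 Ft + 58,500 Ft + 202,500 Ft + 242,500 Ft = 1,262,000 Ft
  Exemption: 25% × (1,262,000 Ft − 1,048,000 Ft) = 53,500 Ft ≥ 30,000 Ft, so the exemption is fully phased out
  Base: 1,262,000 Ft − 0 Ft = 1,262,000 Ft
  1,262,000 Ft × 19% = 239,780 Ft

Standard income tax:
  422,000 Ft × 12% = 50,640 Ft
  336,500 Ft × 23% = 77,395 Ft
  → 128,035 Ft
  Less low-income housing credit 100,000 Ft → 28,035 Ft

239,780 Ft > 28,035 Ft, so the minimum tax is the binding amount.

239,780 Ft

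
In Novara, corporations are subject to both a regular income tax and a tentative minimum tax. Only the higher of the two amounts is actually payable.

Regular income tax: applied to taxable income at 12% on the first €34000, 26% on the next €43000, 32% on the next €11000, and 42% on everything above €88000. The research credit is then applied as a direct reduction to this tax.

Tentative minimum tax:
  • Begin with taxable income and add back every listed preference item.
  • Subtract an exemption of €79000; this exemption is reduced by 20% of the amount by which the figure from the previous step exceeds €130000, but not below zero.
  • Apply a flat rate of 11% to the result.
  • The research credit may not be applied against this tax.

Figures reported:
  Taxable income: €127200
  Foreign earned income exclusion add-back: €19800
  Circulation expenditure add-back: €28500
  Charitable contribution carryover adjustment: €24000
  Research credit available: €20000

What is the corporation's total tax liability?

€15244

Regular income tax:
  €34000 × 12% = €4080
  €43000 × 26% = €11180
  €11000 × 32% = €3520
  €39200 × 42% = €16464
  → €35244
  Less research credit €20000 → €15244

Tentative minimum tax:
  Adjusted income: €127200 + €19800 + €28500 + €24000 = €199500
  Exemption: €79000 − 20% × (€199500 − €130000) = €79000 − €13900 = €65100
  Base: €199500 − €65100 = €134400
  €134400 × 11% = €14784

€15244 > €14784, so the regular income tax governs.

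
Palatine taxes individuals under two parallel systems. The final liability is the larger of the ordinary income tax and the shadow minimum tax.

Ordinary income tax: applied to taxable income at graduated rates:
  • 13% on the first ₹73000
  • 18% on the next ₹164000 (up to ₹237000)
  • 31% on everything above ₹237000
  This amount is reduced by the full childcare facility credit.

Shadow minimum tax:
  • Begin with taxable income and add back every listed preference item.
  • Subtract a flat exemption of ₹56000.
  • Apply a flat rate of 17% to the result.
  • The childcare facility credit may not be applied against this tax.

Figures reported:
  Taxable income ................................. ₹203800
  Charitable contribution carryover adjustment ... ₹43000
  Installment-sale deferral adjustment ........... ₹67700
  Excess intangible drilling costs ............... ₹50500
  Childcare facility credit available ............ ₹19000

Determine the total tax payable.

₹52530

Ordinary income tax:
  ₹73000 × 13% = ₹9490
  ₹130800 × 18% = ₹23544
  → ₹33034
  Less childcare facility credit ₹19000 → ₹14034

Shadow minimum tax:
  Adjusted income: ₹203800 + ₹43000 + ₹67700 + ₹50500 = ₹365000
  Less exemption ₹56000 → base ₹309000
  ₹309000 × 17% = ₹52530

₹52530 > ₹14034, so the shadow minimum tax is the binding amount.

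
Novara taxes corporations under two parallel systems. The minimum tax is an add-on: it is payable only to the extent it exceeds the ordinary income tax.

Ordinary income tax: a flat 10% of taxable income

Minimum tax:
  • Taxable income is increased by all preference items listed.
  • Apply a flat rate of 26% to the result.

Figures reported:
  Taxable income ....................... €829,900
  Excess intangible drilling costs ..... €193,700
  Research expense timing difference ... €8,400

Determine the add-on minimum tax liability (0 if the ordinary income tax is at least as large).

Ordinary income tax:
  €829,900 × 10% = €82,990

Minimum tax:
  Adjusted income: €829,900 + €193,700 + €8,400 = €1,032,000
  €1,032,000 × 26% = €268,320

Excess of minimum tax over ordinary income tax: €268,320 − €82,990 = €185,330.

€185,330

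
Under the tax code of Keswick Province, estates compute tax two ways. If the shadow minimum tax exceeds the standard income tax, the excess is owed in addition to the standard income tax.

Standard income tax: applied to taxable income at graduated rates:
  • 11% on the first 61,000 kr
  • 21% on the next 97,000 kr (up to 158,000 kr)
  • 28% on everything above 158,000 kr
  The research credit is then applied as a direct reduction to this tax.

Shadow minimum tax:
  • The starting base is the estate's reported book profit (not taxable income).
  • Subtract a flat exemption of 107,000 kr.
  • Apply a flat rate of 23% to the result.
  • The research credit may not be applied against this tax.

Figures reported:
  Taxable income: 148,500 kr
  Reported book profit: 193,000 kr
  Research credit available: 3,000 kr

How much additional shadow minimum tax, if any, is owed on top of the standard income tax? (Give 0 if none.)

0 kr

Shadow minimum tax:
  Base (reported book profit): 193,000 kr
  Less exemption 107,000 kr → base 86,000 kr
  86,000 kr × 23% = 19,780 kr

Standard income tax:
  61,000 kr × 11% = 6,710 kr
  87,500 kr × 21% = 18,375 kr
  → 25,085 kr
  Less research credit 3,000 kr → 22,085 kr

19,780 kr ≤ 22,085 kr, so no add-on is due.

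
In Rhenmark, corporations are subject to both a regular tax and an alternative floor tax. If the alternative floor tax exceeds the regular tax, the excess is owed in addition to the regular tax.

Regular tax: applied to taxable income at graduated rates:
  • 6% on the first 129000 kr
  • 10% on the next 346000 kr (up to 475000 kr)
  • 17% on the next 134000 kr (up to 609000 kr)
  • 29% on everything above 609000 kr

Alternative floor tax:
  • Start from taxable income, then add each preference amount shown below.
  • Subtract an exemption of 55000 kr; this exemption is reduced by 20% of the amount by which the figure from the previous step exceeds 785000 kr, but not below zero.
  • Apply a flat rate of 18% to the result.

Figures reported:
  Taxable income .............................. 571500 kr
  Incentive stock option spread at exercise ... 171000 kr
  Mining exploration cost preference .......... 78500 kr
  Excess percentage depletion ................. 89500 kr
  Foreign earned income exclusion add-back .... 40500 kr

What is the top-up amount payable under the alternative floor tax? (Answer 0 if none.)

108511 kr

Regular tax:
  129000 kr × 6% = 7740 kr
  346000 kr × 10% = 34600 kr
  96500 kr × 17% = 16405 kr
  → 58745 kr

Alternative floor tax:
  Adjusted income: 571500 kr + 171000 kr + 78500 kr + 89500 kr + 40500 kr = 951000 kr
  Exemption: 55000 kr − 20% × (951000 kr − 785000 kr) = 55000 kr − 33200 kr = 21800 kr
  Base: 951000 kr − 21800 kr = 929200 kr
  929200 kr × 18% = 167256 kr

Excess of alternative floor tax over regular tax: 167256 kr − 58745 kr = 108511 kr.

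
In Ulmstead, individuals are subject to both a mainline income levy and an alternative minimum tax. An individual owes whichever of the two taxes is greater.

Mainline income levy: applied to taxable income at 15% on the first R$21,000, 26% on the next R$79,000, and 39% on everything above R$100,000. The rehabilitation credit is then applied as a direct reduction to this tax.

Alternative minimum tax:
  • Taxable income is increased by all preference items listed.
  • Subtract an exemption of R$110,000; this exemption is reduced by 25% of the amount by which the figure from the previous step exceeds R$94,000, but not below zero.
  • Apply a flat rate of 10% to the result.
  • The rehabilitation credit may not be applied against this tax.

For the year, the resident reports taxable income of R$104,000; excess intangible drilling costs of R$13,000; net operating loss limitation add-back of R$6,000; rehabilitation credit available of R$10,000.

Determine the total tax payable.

R$15,250

Mainline income levy:
  R$21,000 × 15% = R$3,150
  R$79,000 × 26% = R$20,540
  R$4,000 × 39% = R$1,560
  → R$25,250
  Less rehabilitation credit R$10,000 → R$15,250

Alternative minimum tax:
  Adjusted income: R$104,000 + R$13,000 + R$6,000 = R$123,000
  Exemption: R$110,000 − 25% × (R$123,000 − R$94,000) = R$110,000 − R$7,250 = R$102,750
  Base: R$123,000 − R$102,750 = R$20,250
  R$20,250 × 10% = R$2,025

R$15,250 > R$2,025, so the mainline income levy governs.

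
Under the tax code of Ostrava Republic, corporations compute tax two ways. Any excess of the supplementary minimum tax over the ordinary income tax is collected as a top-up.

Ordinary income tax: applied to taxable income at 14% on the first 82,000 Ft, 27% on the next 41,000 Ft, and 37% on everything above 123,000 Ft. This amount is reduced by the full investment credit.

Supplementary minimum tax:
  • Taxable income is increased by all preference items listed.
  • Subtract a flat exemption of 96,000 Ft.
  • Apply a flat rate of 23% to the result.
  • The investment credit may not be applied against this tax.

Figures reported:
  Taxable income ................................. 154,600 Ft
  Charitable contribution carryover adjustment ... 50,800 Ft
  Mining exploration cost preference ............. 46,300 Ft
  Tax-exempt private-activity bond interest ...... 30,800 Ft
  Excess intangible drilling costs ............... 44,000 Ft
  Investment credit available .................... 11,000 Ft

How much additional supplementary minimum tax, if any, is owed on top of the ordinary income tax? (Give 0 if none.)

29,773 Ft

Ordinary income tax:
  82,000 Ft × 14% = 11,480 Ft
  41,000 Ft × 27% = 11,070 Ft
  31,600 Ft × 37% = 11,692 Ft
  → 34,242 Ft
  Less investment credit 11,000 Ft → 23,242 Ft

Supplementary minimum tax:
  Adjusted income: 154,600 Ft + 50,800 Ft + 46,300 Ft + 30,800 Ft + 44,000 Ft = 326,500 Ft
  Less exemption 96,000 Ft → base 230,500 Ft
  230,500 Ft × 23% = 53,015 Ft

Excess of supplementary minimum tax over ordinary income tax: 53,015 Ft − 23,242 Ft = 29,773 Ft.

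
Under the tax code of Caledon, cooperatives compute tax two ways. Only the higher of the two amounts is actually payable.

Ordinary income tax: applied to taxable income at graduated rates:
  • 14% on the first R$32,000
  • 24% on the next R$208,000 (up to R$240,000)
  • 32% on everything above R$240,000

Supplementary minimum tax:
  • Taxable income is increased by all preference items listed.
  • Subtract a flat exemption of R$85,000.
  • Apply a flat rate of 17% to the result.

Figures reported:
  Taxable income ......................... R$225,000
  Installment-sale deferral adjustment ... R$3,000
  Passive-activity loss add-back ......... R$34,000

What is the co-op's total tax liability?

Supplementary minimum tax:
  Adjusted income: R$225,000 + R$3,000 + R$34,000 = R$262,000
  Less exemption R$85,000 → base R$177,000
  R$177,000 × 17% = R$30,090

Ordinary income tax:
  R$32,000 × 14% = R$4,480
  R$193,000 × 24% = R$46,320
  → R$50,800

R$50,800 > R$30,090, so the ordinary income tax governs.

R$50,800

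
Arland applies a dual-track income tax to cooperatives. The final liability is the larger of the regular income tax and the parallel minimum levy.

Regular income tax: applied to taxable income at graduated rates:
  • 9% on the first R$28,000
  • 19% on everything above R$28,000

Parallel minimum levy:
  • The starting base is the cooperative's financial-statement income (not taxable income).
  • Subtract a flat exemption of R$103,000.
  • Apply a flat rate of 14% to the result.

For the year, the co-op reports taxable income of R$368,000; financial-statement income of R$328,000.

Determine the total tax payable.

Regular income tax:
  R$28,000 × 9% = R$2,520
  R$340,000 × 19% = R$64,600
  → R$67,120

Parallel minimum levy:
  Base (financial-statement income): R$328,000
  Less exemption R$103,000 → base R$225,000
  R$225,000 × 14% = R$31,500

R$67,120 > R$31,500, so the regular income tax governs.

R$67,120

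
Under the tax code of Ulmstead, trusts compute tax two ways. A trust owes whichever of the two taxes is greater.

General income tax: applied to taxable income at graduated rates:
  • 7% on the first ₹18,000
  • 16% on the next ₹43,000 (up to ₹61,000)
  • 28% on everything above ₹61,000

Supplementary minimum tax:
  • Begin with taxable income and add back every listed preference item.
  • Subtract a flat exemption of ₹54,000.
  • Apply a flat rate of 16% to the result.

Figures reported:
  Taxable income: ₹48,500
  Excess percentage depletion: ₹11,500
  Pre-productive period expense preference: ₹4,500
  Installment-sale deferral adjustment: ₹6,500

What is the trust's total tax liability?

₹6,140

General income tax:
  ₹18,000 × 7% = ₹1,260
  ₹30,500 × 16% = ₹4,880
  → ₹6,140

Supplementary minimum tax:
  Adjusted income: ₹48,500 + ₹11,500 + ₹4,500 + ₹6,500 = ₹71,000
  Less exemption ₹54,000 → base ₹17,000
  ₹17,000 × 16% = ₹2,720

₹6,140 > ₹2,720, so the general income tax governs.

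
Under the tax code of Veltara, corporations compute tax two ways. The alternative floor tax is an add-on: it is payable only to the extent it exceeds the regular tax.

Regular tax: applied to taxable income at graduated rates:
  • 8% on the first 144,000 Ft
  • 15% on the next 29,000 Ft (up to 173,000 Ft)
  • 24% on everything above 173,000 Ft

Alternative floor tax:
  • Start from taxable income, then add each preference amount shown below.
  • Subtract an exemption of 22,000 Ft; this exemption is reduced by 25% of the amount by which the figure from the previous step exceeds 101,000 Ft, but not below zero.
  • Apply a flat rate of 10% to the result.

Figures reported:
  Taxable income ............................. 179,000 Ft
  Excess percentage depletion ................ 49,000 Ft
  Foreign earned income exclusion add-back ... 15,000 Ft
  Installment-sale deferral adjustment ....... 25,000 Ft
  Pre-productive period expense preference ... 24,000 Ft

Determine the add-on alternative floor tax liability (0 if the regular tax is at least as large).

11,890 Ft

Regular tax:
  144,000 Ft × 8% = 11,520 Ft
  29,000 Ft × 15% = 4,350 Ft
  6,000 Ft × 24% = 1,440 Ft
  → 17,310 Ft

Alternative floor tax:
  Adjusted income: 179,000 Ft + 49,000 Ft + 15,000 Ft + 25,000 Ft + 24,000 Ft = 292,000 Ft
  Exemption: 25% × (292,000 Ft − 101,000 Ft) = 47,750 Ft ≥ 22,000 Ft, so the exemption is fully phased out
  Base: 292,000 Ft − 0 Ft = 292,000 Ft
  292,000 Ft × 10% = 29,200 Ft

Excess of alternative floor tax over regular tax: 29,200 Ft − 17,310 Ft = 11,890 Ft.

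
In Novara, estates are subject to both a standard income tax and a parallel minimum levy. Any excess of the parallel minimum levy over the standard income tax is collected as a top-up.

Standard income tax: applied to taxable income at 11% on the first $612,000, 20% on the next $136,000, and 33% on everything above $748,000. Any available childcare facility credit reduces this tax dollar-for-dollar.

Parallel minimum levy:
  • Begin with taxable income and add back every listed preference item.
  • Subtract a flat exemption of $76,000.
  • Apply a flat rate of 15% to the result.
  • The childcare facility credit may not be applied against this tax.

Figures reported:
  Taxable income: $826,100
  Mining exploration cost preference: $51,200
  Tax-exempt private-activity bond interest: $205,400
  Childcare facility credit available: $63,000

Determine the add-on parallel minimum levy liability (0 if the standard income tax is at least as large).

Standard income tax:
  $612,000 × 11% = $67,320
  $136,000 × 20% = $27,200
  $78,100 × 33% = $25,773
  → $120,293
  Less childcare facility credit $63,000 → $57,293

Parallel minimum levy:
  Adjusted income: $826,100 + $51,200 + $205,400 = $1,082,700
  Less exemption $76,000 → base $1,006,700
  $1,006,700 × 15% = $151,005

Excess of parallel minimum levy over standard income tax: $151,005 − $57,293 = $93,712.

$93,712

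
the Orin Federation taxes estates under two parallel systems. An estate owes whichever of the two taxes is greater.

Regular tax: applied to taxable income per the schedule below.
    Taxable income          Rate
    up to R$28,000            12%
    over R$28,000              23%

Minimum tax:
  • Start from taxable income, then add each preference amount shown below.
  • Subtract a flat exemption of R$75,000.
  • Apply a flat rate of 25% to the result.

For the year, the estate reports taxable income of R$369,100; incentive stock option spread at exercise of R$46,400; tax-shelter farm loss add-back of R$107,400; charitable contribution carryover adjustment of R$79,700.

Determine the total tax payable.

R$131,900

Regular tax:
  R$28,000 × 12% = R$3,360
  R$341,100 × 23% = R$78,453
  → R$81,813

Minimum tax:
  Adjusted income: R$369,100 + R$46,400 + R$107,400 + R$79,700 = R$602,600
  Less exemption R$75,000 → base R$527,600
  R$527,600 × 25% = R$131,900

R$131,900 > R$81,813, so the minimum tax is the binding amount.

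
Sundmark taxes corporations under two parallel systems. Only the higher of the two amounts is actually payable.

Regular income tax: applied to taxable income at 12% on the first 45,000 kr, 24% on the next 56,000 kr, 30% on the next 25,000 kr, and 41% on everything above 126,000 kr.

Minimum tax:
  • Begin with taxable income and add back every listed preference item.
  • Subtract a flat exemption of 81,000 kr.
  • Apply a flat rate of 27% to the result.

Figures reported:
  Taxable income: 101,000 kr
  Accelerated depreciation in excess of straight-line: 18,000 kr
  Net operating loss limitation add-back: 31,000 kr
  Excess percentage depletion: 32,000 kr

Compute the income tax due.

27,270 kr

Regular income tax:
  45,000 kr × 12% = 5,400 kr
  56,000 kr × 24% = 13,440 kr
  → 18,840 kr

Minimum tax:
  Adjusted income: 101,000 kr + 18,000 kr + 31,000 kr + 32,000 kr = 182,000 kr
  Less exemption 81,000 kr → base 101,000 kr
  101,000 kr × 27% = 27,270 kr

27,270 kr > 18,840 kr, so the minimum tax is the binding amount.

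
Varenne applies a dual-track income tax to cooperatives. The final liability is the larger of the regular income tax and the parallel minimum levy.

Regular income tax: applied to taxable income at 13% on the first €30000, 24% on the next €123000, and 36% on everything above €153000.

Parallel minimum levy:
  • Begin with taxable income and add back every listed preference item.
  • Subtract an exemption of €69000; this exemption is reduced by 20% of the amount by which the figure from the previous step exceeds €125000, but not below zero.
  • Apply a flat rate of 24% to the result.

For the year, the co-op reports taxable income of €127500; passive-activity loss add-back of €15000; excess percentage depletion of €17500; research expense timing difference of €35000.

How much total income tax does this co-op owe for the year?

Regular income tax:
  €30000 × 13% = €3900
  €97500 × 24% = €23400
  → €27300

Parallel minimum levy:
  Adjusted income: €127500 + €15000 + €17500 + €35000 = €195000
  Exemption: €69000 − 20% × (€195000 − €125000) = €69000 − €14000 = €55000
  Base: €195000 − €55000 = €140000
  €140000 × 24% = €33600

€33600 > €27300, so the parallel minimum levy is the binding amount.

€33600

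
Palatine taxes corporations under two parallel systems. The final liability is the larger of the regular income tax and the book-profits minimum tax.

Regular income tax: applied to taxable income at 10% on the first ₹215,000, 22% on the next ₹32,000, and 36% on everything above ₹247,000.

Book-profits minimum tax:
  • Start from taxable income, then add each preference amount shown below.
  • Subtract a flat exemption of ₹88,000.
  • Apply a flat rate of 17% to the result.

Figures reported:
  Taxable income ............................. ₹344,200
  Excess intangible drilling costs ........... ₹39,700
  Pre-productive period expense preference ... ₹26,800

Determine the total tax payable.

₹63,532

Regular income tax:
  ₹215,000 × 10% = ₹21,500
  ₹32,000 × 22% = ₹7,040
  ₹97,200 × 36% = ₹34,992
  → ₹63,532

Book-profits minimum tax:
  Adjusted income: ₹344,200 + ₹39,700 + ₹26,800 = ₹410,700
  Less exemption ₹88,000 → base ₹322,700
  ₹322,700 × 17% = ₹54,859

₹63,532 > ₹54,859, so the regular income tax governs.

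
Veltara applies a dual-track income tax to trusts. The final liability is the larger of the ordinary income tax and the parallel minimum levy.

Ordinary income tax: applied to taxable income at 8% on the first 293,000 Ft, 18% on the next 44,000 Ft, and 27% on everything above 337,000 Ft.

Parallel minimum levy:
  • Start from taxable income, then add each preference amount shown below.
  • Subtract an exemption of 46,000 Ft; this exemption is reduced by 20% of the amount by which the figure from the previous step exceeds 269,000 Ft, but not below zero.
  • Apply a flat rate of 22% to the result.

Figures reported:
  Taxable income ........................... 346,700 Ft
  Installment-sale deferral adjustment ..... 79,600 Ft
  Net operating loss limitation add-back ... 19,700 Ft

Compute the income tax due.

95,788 Ft

Parallel minimum levy:
  Adjusted income: 346,700 Ft + 79,600 Ft + 19,700 Ft = 446,000 Ft
  Exemption: 46,000 Ft − 20% × (446,000 Ft − 269,000 Ft) = 46,000 Ft − 35,400 Ft = 10,600 Ft
  Base: 446,000 Ft − 10,600 Ft = 435,400 Ft
  435,400 Ft × 22% = 95,788 Ft

Ordinary income tax:
  293,000 Ft × 8% = 23,440 Ft
  44,000 Ft × 18% = 7,920 Ft
  9,700 Ft × 27% = 2,619 Ft
  → 33,979 Ft

95,788 Ft > 33,979 Ft, so the parallel minimum levy is the binding amount.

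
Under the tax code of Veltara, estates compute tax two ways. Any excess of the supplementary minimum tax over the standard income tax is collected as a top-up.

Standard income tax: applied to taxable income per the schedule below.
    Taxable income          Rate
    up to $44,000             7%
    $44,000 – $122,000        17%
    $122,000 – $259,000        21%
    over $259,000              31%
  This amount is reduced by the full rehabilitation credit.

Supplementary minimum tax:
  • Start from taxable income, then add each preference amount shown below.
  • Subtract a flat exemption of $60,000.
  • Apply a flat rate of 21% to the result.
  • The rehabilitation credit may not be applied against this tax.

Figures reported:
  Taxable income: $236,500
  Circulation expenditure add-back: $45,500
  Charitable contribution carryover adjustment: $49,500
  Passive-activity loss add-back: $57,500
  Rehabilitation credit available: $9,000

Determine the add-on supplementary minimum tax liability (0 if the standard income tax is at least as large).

Standard income tax:
  $44,000 × 7% = $3,080
  $78,000 × 17% = $13,260
  $114,500 × 21% = $24,045
  → $40,385
  Less rehabilitation credit $9,000 → $31,385

Supplementary minimum tax:
  Adjusted income: $236,500 + $45,500 + $49,500 + $57,500 = $389,000
  Less exemption $60,000 → base $329,000
  $329,000 × 21% = $69,090

Excess of supplementary minimum tax over standard income tax: $69,090 − $31,385 = $37,705.

$37,705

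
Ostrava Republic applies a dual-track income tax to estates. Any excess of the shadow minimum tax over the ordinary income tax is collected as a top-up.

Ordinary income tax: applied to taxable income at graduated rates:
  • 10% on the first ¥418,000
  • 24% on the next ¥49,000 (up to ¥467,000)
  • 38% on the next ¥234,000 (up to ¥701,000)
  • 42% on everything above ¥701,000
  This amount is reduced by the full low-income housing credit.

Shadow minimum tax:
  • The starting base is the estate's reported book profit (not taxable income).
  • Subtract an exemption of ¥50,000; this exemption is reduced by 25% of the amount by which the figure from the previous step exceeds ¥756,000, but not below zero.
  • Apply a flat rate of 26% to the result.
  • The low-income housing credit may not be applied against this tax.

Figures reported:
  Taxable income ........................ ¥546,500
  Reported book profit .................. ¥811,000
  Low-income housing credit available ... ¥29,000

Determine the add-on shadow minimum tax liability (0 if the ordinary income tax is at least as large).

Ordinary income tax:
  ¥418,000 × 10% = ¥41,800
  ¥49,000 × 24% = ¥11,760
  ¥79,500 × 38% = ¥30,210
  → ¥83,770
  Less low-income housing credit ¥29,000 → ¥54,770

Shadow minimum tax:
  Base (reported book profit): ¥811,000
  Exemption: ¥50,000 − 25% × (¥811,000 − ¥756,000) = ¥50,000 − ¥13,750 = ¥36,250
  Base: ¥811,000 − ¥36,250 = ¥774,750
  ¥774,750 × 26% = ¥201,435

Excess of shadow minimum tax over ordinary income tax: ¥201,435 − ¥54,770 = ¥146,665.

¥146,665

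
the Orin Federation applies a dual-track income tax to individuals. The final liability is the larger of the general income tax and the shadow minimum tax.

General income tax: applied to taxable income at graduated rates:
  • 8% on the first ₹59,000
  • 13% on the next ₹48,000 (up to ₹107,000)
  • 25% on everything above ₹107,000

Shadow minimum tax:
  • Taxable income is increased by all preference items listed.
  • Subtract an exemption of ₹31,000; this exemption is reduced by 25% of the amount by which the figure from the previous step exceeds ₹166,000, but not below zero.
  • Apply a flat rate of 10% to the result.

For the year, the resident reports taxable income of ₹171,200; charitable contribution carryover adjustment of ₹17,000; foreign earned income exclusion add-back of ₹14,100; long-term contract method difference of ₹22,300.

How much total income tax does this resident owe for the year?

General income tax:
  ₹59,000 × 8% = ₹4,720
  ₹48,000 × 13% = ₹6,240
  ₹64,200 × 25% = ₹16,050
  → ₹27,010

Shadow minimum tax:
  Adjusted income: ₹171,200 + ₹17,000 + ₹14,100 + ₹22,300 = ₹224,600
  Exemption: ₹31,000 − 25% × (₹224,600 − ₹166,000) = ₹31,000 − ₹14,650 = ₹16,350
  Base: ₹224,600 − ₹16,350 = ₹208,250
  ₹208,250 × 10% = ₹20,825

₹27,010 > ₹20,825, so the general income tax governs.

₹27,010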